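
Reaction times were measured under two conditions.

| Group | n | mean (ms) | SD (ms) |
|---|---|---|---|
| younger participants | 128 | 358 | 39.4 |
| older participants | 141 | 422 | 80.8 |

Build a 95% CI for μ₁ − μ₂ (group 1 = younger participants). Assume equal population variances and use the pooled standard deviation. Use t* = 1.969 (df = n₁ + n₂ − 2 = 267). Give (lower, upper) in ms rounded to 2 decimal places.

(-79.51, -48.49)

Pooled variance s_p² = [127·39.4² + 140·80.8²] / (128+141−2) = 4161.6454, so s_p = 64.5108.
SE_diff = s_p·√(1/n₁ + 1/n₂) = 64.5108·√(1/128 + 1/141) = 7.8758.
t* = 1.969; margin = 1.969 × 7.8758 = 15.5075.
Difference = 358 − 422 = -64.0000.
-64.0000 ± 15.5075 → (-79.51, -48.49).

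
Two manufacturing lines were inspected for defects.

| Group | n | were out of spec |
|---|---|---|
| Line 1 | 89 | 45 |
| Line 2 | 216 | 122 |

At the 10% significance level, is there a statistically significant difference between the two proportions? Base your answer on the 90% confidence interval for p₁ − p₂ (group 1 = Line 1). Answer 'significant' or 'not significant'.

Sample proportions: 45/89 = 0.5056, 122/216 = 0.5648.
Each SE is √(p̂(1−p̂)/n): √(0.5056·0.4944/89) = 0.05300 and √(0.5648·0.4352/216) = 0.03373.
SE(p̂₁ − p̂₂) = √(SE₁² + SE₂²) = √(0.002809 + 0.0011377129) = 0.06282, since the two samples are independent.
At 90% confidence z* = 1.645; margin = 1.645 × 0.06282 = 0.10334.
The difference is 0.5056 − 0.5648 = -0.0592, so the interval is -0.0592 ± 0.10334 = (-0.16254, 0.04414).
The interval (-0.16254, 0.04414) contains 0, so the difference is not significant.

not significant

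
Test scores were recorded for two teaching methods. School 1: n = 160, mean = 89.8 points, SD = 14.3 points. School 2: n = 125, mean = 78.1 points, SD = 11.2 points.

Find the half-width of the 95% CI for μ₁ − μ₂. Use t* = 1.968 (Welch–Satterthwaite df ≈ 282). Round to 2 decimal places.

Standard errors of each mean: 14.3/√160 = 1.1305 and 11.2/√125 = 1.0018.
SE(x̄₁ − x̄₂) = √(1.1305² + 1.0018²) = 1.5105 for independent samples with unequal variances.
With t* = 1.968, the margin is 1.968 × 1.5105 = 2.9727.

2.97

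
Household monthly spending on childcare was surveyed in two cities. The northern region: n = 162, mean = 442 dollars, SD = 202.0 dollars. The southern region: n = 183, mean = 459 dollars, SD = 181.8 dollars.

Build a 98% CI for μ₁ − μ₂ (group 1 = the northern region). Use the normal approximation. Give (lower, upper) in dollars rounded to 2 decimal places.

(-65.37, 31.37)

Per-group SEs: s₁/√n₁ = 202.0/√162 = 15.8706, s₂/√n₂ = 181.8/√183 = 13.4390.
Unpooled SE of the difference: √(251.87594436 + 180.606721) = 20.7962.
Margin of error = z* · SE = 2.326 × 20.7962 = 48.3720.
x̄₁ − x̄₂ = 442 − 459 = -17.0000.
CI: -17.0000 ± 48.3720 = (-65.37, 31.37).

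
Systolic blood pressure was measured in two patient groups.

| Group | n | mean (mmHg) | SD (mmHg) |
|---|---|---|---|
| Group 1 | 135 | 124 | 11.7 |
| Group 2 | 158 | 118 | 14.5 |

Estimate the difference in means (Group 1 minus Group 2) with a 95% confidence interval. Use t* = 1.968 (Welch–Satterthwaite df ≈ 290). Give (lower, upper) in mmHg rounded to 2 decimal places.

(2.99, 9.01)

Standard errors of each mean: 11.7/√135 = 1.0070 and 14.5/√158 = 1.1536.
SE(x̄₁ − x̄₂) = √(1.0070² + 1.1536²) = 1.5313 for independent samples with unequal variances.
With t* = 1.968, the margin is 1.968 × 1.5313 = 3.0136.
x̄₁ − x̄₂ = 124 − 118 = 6.0000; the interval is 6.0000 ± 3.0136 = (2.99, 9.01).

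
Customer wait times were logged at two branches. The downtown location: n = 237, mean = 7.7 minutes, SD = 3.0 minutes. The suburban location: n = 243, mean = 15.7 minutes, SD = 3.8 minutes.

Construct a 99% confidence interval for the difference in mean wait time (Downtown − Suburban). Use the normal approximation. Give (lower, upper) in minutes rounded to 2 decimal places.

(-8.80, -7.20)

Per-group SEs: s₁/√n₁ = 3.0/√237 = 0.1949, s₂/√n₂ = 3.8/√243 = 0.2438.
Unpooled SE of the difference: √(0.03798601 + 0.05943844) = 0.3121.
Margin of error = z* · SE = 2.576 × 0.3121 = 0.8040.
x̄₁ − x̄₂ = 7.7 − 15.7 = -8.0000.
CI: -8.0000 ± 0.8040 = (-8.80, -7.20).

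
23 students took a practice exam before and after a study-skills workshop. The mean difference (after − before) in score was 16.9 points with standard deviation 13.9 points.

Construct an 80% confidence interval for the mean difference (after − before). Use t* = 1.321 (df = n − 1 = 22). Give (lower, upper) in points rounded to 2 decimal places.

This is a matched-pairs design, so SE = s_d/√n = 13.9/√23 = 2.8984.
Margin = 1.321 × 2.8984 = 3.8288; the interval is 16.9 ± 3.8288 = (13.07, 20.73).

(13.07, 20.73)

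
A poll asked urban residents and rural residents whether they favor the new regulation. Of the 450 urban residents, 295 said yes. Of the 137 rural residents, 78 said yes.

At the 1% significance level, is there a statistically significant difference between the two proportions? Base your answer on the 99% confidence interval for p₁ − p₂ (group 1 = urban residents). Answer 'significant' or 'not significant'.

not significant

First, p̂₁ = 295/450 = 0.6556; p̂₂ = 78/137 = 0.5693.
The two standard errors are √(0.6556×0.3444/450) = 0.02240 and √(0.5693×0.4307/137) = 0.04231.
Because the samples are independent, SE_diff = √(0.02240² + 0.04231²) = 0.04787.
Using z* = 2.576 for 99%, ME = 2.576 × 0.04787 = 0.12331.
p̂₁ − p̂₂ = 0.0863; interval 0.0863 ± 0.12331 gives (-0.03701, 0.20961).
The interval (-0.03701, 0.20961) contains 0, so the difference is not significant.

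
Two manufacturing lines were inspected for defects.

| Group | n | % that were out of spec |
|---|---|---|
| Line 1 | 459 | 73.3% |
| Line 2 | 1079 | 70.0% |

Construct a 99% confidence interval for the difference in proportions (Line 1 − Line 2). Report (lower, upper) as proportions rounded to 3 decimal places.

(-0.031, 0.097)

The two standard errors are √(0.7330×0.2670/459) = 0.02065 and √(0.7000×0.3000/1079) = 0.01395.
Because the samples are independent, SE_diff = √(0.02065² + 0.01395²) = 0.02492.
Using z* = 2.576 for 99%, ME = 2.576 × 0.02492 = 0.06419.
p̂₁ − p̂₂ = 0.0330; interval 0.0330 ± 0.06419 gives (-0.031, 0.097).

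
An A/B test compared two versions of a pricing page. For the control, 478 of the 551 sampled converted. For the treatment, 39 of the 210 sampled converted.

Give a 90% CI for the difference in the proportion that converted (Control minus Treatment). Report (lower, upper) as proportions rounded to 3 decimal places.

(0.632, 0.732)

Sample proportions: 478/551 = 0.8675, 39/210 = 0.1857.
Each SE is √(p̂(1−p̂)/n): √(0.8675·0.1325/551) = 0.01444 and √(0.1857·0.8143/210) = 0.02683.
SE(p̂₁ − p̂₂) = √(SE₁² + SE₂²) = √(0.0002085136 + 0.0007198489) = 0.03047, since the two samples are independent.
At 90% confidence z* = 1.645; margin = 1.645 × 0.03047 = 0.05012.
The difference is 0.8675 − 0.1857 = 0.6818, so the interval is 0.6818 ± 0.05012 = (0.632, 0.732).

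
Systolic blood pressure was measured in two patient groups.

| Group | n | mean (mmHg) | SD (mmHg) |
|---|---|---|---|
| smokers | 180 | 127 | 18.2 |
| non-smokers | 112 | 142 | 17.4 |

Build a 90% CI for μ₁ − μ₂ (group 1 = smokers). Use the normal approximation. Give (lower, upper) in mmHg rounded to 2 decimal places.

Standard errors of each mean: 18.2/√180 = 1.3565 and 17.4/√112 = 1.6441.
SE(x̄₁ − x̄₂) = √(1.3565² + 1.6441²) = 2.1315 for independent samples with unequal variances.
With z* = 1.645, the margin is 1.645 × 2.1315 = 3.5063.
x̄₁ − x̄₂ = 127 − 142 = -15.0000; the interval is -15.0000 ± 3.5063 = (-18.51, -11.49).

(-18.51, -11.49)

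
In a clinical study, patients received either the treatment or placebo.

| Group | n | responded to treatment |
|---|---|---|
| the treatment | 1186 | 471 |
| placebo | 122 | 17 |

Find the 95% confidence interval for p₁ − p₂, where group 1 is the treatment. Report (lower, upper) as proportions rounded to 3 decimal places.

(0.190, 0.325)

p̂₁ = 471/1186 = 0.3971 and p̂₂ = 17/122 = 0.1393.
SE₁ = √(p̂₁(1−p̂₁)/n₁) = √(0.3971·0.6029/1186) = 0.01421; SE₂ = √(0.1393·0.8607/122) = 0.03135.
Independent samples: SE of the difference = √(SE₁² + SE₂²) = √(0.0002019241 + 0.0009828225) = 0.03442.
z* for 95% confidence is 1.960, so the margin of error is 1.960 × 0.03442 = 0.06746.
Point estimate p̂₁ − p̂₂ = 0.3971 − 0.1393 = 0.2578.
0.2578 ± 0.06746 → (0.190, 0.325).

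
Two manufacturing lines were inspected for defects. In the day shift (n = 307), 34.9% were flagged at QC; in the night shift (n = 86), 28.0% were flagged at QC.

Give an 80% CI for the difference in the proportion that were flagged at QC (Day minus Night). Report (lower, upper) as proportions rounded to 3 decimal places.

Each SE is √(p̂(1−p̂)/n): √(0.3490·0.6510/307) = 0.02720 and √(0.2800·0.7200/86) = 0.04842.
SE(p̂₁ − p̂₂) = √(SE₁² + SE₂²) = √(0.00073984 + 0.0023444964) = 0.05554, since the two samples are independent.
At 80% confidence z* = 1.282; margin = 1.282 × 0.05554 = 0.07120.
The difference is 0.3490 − 0.2800 = 0.0690, so the interval is 0.0690 ± 0.07120 = (-0.002, 0.140).

(-0.002, 0.140)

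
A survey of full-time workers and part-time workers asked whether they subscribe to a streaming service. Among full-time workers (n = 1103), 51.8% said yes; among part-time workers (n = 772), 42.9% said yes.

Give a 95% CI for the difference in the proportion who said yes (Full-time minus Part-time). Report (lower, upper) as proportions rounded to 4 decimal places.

Each SE is √(p̂(1−p̂)/n): √(0.5180·0.4820/1103) = 0.01505 and √(0.4290·0.5710/772) = 0.01781.
SE(p̂₁ − p̂₂) = √(SE₁² + SE₂²) = √(0.0002265025 + 0.0003171961) = 0.02332, since the two samples are independent.
At 95% confidence z* = 1.960; margin = 1.960 × 0.02332 = 0.04571.
The difference is 0.5180 − 0.4290 = 0.0890, so the interval is 0.0890 ± 0.04571 = (0.0433, 0.1347).

(0.0433, 0.1347)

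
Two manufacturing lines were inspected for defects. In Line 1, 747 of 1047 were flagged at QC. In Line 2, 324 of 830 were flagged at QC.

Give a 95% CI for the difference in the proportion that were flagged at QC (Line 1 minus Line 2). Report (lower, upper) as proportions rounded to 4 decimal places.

(0.2801, 0.3661)

p̂₁ = 747/1047 = 0.7135 and p̂₂ = 324/830 = 0.3904.
SE₁ = √(p̂₁(1−p̂₁)/n₁) = √(0.7135·0.2865/1047) = 0.01397; SE₂ = √(0.3904·0.6096/830) = 0.01693.
Independent samples: SE of the difference = √(SE₁² + SE₂²) = √(0.0001951609 + 0.0002866249) = 0.02195.
z* for 95% confidence is 1.960, so the margin of error is 1.960 × 0.02195 = 0.04302.
Point estimate p̂₁ − p̂₂ = 0.7135 − 0.3904 = 0.3231.
0.3231 ± 0.04302 → (0.2801, 0.3661).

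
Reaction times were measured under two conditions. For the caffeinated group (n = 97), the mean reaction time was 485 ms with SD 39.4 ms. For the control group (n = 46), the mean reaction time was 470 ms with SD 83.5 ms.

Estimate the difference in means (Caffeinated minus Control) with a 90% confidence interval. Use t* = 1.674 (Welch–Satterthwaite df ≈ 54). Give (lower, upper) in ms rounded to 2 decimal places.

Per-group SEs: s₁/√n₁ = 39.4/√97 = 4.0005, s₂/√n₂ = 83.5/√46 = 12.3114.
Unpooled SE of the difference: √(16.00400025 + 151.57056996) = 12.9451.
Margin of error = t* · SE = 1.674 × 12.9451 = 21.6701.
x̄₁ − x̄₂ = 485 − 470 = 15.0000.
CI: 15.0000 ± 21.6701 = (-6.67, 36.67).

(-6.67, 36.67)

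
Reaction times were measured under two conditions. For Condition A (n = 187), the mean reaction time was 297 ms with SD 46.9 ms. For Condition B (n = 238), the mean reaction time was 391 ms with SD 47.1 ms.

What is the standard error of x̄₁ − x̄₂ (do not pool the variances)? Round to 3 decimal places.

Per-group SEs: s₁/√n₁ = 46.9/√187 = 3.4297, s₂/√n₂ = 47.1/√238 = 3.0530.
Unpooled SE of the difference: √(11.76284209 + 9.320809) = 4.5917.

4.592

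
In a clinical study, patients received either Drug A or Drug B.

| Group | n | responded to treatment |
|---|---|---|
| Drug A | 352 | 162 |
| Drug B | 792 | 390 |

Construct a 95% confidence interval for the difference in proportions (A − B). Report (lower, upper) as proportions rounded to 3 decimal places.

p̂₁ = 162/352 = 0.4602 and p̂₂ = 390/792 = 0.4924.
SE₁ = √(p̂₁(1−p̂₁)/n₁) = √(0.4602·0.5398/352) = 0.02657; SE₂ = √(0.4924·0.5076/792) = 0.01776.
Independent samples: SE of the difference = √(SE₁² + SE₂²) = √(0.0007059649 + 0.0003154176) = 0.03196.
z* for 95% confidence is 1.960, so the margin of error is 1.960 × 0.03196 = 0.06264.
Point estimate p̂₁ − p̂₂ = 0.4602 − 0.4924 = -0.0322.
-0.0322 ± 0.06264 → (-0.095, 0.030).

(-0.095, 0.030)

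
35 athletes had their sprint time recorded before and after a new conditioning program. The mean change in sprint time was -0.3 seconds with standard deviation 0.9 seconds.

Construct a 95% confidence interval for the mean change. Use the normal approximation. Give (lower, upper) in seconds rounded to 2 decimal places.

(-0.60, 0.00)

This is a matched-pairs design, so SE = s_d/√n = 0.9/√35 = 0.1521.
Margin = 1.960 × 0.1521 = 0.2981; the interval is -0.3 ± 0.2981 = (-0.60, 0.00).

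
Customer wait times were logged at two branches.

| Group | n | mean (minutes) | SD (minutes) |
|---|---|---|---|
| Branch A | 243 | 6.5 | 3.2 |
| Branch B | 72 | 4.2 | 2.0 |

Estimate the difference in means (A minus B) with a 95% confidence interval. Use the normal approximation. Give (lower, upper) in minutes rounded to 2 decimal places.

Per-group SEs: s₁/√n₁ = 3.2/√243 = 0.2053, s₂/√n₂ = 2.0/√72 = 0.2357.
Unpooled SE of the difference: √(0.04214809 + 0.05555449) = 0.3126.
Margin of error = z* · SE = 1.960 × 0.3126 = 0.6127.
x̄₁ − x̄₂ = 6.5 − 4.2 = 2.3000.
CI: 2.3000 ± 0.6127 = (1.69, 2.91).

(1.69, 2.91)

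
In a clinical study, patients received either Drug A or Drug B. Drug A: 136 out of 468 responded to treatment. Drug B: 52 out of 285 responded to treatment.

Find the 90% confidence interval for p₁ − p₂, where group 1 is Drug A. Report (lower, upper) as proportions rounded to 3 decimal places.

(0.057, 0.159)

First, p̂₁ = 136/468 = 0.2906; p̂₂ = 52/285 = 0.1825.
The two standard errors are √(0.2906×0.7094/468) = 0.02099 and √(0.1825×0.8175/285) = 0.02288.
Because the samples are independent, SE_diff = √(0.02099² + 0.02288²) = 0.03105.
Using z* = 1.645 for 90%, ME = 1.645 × 0.03105 = 0.05108.
p̂₁ − p̂₂ = 0.1081; interval 0.1081 ± 0.05108 gives (0.057, 0.159).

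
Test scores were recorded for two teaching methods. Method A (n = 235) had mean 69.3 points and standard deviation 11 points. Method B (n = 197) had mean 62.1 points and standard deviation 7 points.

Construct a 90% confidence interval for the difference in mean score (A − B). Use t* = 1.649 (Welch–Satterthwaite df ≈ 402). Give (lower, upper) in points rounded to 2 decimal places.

(5.76, 8.64)

Per-group SEs: s₁/√n₁ = 11/√235 = 0.7176, s₂/√n₂ = 7/√197 = 0.4987.
Unpooled SE of the difference: √(0.51494976 + 0.24870169) = 0.8739.
Margin of error = t* · SE = 1.649 × 0.8739 = 1.4411.
x̄₁ − x̄₂ = 69.3 − 62.1 = 7.2000.
CI: 7.2000 ± 1.4411 = (5.76, 8.64).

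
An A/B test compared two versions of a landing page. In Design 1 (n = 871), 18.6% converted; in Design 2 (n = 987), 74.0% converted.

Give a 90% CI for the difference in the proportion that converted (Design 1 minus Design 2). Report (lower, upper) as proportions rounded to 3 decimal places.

The two standard errors are √(0.1860×0.8140/871) = 0.01318 and √(0.7400×0.2600/987) = 0.01396.
Because the samples are independent, SE_diff = √(0.01318² + 0.01396²) = 0.01920.
Using z* = 1.645 for 90%, ME = 1.645 × 0.01920 = 0.03158.
p̂₁ − p̂₂ = -0.5540; interval -0.5540 ± 0.03158 gives (-0.586, -0.522).

(-0.586, -0.522)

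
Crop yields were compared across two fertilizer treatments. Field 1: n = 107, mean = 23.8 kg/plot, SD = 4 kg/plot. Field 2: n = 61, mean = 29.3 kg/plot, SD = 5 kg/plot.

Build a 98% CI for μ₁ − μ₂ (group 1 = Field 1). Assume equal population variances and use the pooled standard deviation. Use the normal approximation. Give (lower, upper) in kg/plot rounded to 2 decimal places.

(-7.14, -3.86)

Pooled variance s_p² = [106·4² + 60·5²] / (107+61−2) = 19.2530, so s_p = 4.3878.
SE_diff = s_p·√(1/n₁ + 1/n₂) = 4.3878·√(1/107 + 1/61) = 0.7040.
z* = 2.326; margin = 2.326 × 0.7040 = 1.6375.
Difference = 23.8 − 29.3 = -5.5000.
-5.5000 ± 1.6375 → (-7.14, -3.86).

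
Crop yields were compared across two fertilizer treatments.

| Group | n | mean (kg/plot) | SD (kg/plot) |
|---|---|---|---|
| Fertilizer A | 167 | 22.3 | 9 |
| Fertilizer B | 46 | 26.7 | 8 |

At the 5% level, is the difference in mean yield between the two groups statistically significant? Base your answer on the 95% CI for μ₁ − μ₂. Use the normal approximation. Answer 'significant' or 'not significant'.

significant

Per-group SEs: s₁/√n₁ = 9/√167 = 0.6964, s₂/√n₂ = 8/√46 = 1.1795.
Unpooled SE of the difference: √(0.48497296 + 1.39122025) = 1.3697.
Margin of error = z* · SE = 1.960 × 1.3697 = 2.6846.
x̄₁ − x̄₂ = 22.3 − 26.7 = -4.4000.
CI: -4.4000 ± 2.6846 = (-7.0846, -1.7154).
The interval (-7.0846, -1.7154) does not contain 0, so the difference is significant.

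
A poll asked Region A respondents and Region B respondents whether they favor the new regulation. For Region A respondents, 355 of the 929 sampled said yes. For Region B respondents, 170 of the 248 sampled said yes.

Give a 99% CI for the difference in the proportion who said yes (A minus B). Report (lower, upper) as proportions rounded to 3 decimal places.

First, p̂₁ = 355/929 = 0.3821; p̂₂ = 170/248 = 0.6855.
The two standard errors are √(0.3821×0.6179/929) = 0.01594 and √(0.6855×0.3145/248) = 0.02948.
Because the samples are independent, SE_diff = √(0.01594² + 0.02948²) = 0.03351.
Using z* = 2.576 for 99%, ME = 2.576 × 0.03351 = 0.08632.
p̂₁ − p̂₂ = -0.3034; interval -0.3034 ± 0.08632 gives (-0.390, -0.217).

(-0.390, -0.217)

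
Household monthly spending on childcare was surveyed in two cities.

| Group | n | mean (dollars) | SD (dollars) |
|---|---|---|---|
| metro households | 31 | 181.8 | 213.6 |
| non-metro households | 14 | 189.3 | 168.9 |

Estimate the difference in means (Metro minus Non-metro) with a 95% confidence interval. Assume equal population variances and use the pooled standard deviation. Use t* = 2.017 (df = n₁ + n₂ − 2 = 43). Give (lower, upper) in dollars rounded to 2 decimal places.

(-138.13, 123.13)

Pooled variance s_p² = [30·213.6² + 13·168.9²] / (31+14−2) = 40455.8728, so s_p = 201.1365.
SE_diff = s_p·√(1/n₁ + 1/n₂) = 201.1365·√(1/31 + 1/14) = 64.7668.
t* = 2.017; margin = 2.017 × 64.7668 = 130.6346.
Difference = 181.8 − 189.3 = -7.5000.
-7.5000 ± 130.6346 → (-138.13, 123.13).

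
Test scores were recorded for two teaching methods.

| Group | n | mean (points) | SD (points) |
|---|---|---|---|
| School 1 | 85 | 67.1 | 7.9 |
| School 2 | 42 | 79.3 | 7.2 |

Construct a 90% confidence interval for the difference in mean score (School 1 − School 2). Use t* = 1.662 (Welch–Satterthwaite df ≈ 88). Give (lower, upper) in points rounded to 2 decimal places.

(-14.53, -9.87)

SE₁ = s₁/√n₁ = 7.9/√85 = 0.8569; SE₂ = 7.2/√42 = 1.1110.
Independent samples, unequal variances: SE_diff = √(SE₁² + SE₂²) = √(0.73427761 + 1.234321) = 1.4031.
t* = 1.662, so margin of error = 1.662 × 1.4031 = 2.3320.
Difference in means = 67.1 − 79.3 = -12.2000.
-12.2000 ± 2.3320 → (-14.53, -9.87).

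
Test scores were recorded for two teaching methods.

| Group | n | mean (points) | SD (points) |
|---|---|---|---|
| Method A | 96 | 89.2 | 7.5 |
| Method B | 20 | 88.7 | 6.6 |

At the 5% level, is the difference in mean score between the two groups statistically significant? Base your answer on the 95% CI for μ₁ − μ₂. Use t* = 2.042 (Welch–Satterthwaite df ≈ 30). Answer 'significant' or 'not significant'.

Standard errors of each mean: 7.5/√96 = 0.7655 and 6.6/√20 = 1.4758.
SE(x̄₁ − x̄₂) = √(0.7655² + 1.4758²) = 1.6625 for independent samples with unequal variances.
With t* = 2.042, the margin is 2.042 × 1.6625 = 3.3948.
x̄₁ − x̄₂ = 89.2 − 88.7 = 0.5000; the interval is 0.5000 ± 3.3948 = (-2.8948, 3.8948).
The interval (-2.8948, 3.8948) contains 0, so the difference is not significant.

not significant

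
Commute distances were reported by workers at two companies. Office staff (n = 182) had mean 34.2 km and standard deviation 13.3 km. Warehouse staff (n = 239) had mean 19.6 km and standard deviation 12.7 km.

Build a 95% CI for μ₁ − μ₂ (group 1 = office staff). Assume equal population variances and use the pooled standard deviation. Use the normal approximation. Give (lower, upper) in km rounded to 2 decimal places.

Pooled variance s_p² = [181·13.3² + 238·12.7²] / (182+239−2) = 168.0289, so s_p = 12.9626.
SE_diff = s_p·√(1/n₁ + 1/n₂) = 12.9626·√(1/182 + 1/239) = 1.2753.
z* = 1.960; margin = 1.960 × 1.2753 = 2.4996.
Difference = 34.2 − 19.6 = 14.6000.
14.6000 ± 2.4996 → (12.10, 17.10).

(12.10, 17.10)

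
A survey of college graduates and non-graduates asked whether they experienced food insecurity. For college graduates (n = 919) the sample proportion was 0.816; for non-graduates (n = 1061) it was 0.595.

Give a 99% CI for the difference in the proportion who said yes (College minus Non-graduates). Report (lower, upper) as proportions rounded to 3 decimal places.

The two standard errors are √(0.8160×0.1840/919) = 0.01278 and √(0.5950×0.4050/1061) = 0.01507.
Because the samples are independent, SE_diff = √(0.01278² + 0.01507²) = 0.01976.
Using z* = 2.576 for 99%, ME = 2.576 × 0.01976 = 0.05090.
p̂₁ − p̂₂ = 0.2210; interval 0.2210 ± 0.05090 gives (0.170, 0.272).

(0.170, 0.272)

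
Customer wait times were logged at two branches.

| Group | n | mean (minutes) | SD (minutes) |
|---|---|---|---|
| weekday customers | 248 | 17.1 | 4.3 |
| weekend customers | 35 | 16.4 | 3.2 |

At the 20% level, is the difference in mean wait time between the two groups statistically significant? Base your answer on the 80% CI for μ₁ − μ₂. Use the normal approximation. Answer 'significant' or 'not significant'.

not significant

SE₁ = s₁/√n₁ = 4.3/√248 = 0.2731; SE₂ = 3.2/√35 = 0.5409.
Independent samples, unequal variances: SE_diff = √(SE₁² + SE₂²) = √(0.07458361 + 0.29257281) = 0.6059.
z* = 1.282, so margin of error = 1.282 × 0.6059 = 0.7768.
Difference in means = 17.1 − 16.4 = 0.7000.
0.7000 ± 0.7768 → (-0.0768, 1.4768).
The interval (-0.0768, 1.4768) contains 0, so the difference is not significant.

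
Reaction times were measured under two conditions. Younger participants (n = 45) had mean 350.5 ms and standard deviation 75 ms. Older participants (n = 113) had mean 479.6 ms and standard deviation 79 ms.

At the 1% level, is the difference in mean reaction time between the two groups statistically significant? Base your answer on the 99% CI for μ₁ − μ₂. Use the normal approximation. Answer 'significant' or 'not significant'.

Per-group SEs: s₁/√n₁ = 75/√45 = 11.1803, s₂/√n₂ = 79/√113 = 7.4317.
Unpooled SE of the difference: √(124.99910809 + 55.23016489) = 13.4249.
Margin of error = z* · SE = 2.576 × 13.4249 = 34.5825.
x̄₁ − x̄₂ = 350.5 − 479.6 = -129.1000.
CI: -129.1000 ± 34.5825 = (-163.6825, -94.5175).
The interval (-163.6825, -94.5175) does not contain 0, so the difference is significant.

significant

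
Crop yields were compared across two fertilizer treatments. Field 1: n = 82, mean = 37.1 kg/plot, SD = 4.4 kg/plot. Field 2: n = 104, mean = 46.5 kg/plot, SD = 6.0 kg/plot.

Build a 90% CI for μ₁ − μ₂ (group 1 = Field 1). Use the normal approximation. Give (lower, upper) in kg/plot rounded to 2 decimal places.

SE₁ = s₁/√n₁ = 4.4/√82 = 0.4859; SE₂ = 6.0/√104 = 0.5883.
Independent samples, unequal variances: SE_diff = √(SE₁² + SE₂²) = √(0.23609881 + 0.34609689) = 0.7630.
z* = 1.645, so margin of error = 1.645 × 0.7630 = 1.2551.
Difference in means = 37.1 − 46.5 = -9.4000.
-9.4000 ± 1.2551 → (-10.66, -8.14).

(-10.66, -8.14)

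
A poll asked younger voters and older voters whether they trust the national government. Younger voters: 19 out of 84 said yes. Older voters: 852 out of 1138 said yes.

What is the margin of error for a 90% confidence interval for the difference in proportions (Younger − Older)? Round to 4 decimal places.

First, p̂₁ = 19/84 = 0.2262; p̂₂ = 852/1138 = 0.7487.
The two standard errors are √(0.2262×0.7738/84) = 0.04565 and √(0.7487×0.2513/1138) = 0.01286.
Because the samples are independent, SE_diff = √(0.04565² + 0.01286²) = 0.04743.
Using z* = 1.645 for 90%, ME = 1.645 × 0.04743 = 0.07802.

0.0780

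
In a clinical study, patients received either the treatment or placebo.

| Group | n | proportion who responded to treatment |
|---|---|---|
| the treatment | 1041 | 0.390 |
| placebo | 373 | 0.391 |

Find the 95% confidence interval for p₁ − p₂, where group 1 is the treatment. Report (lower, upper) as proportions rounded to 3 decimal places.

(-0.059, 0.057)

SE₁ = √(p̂₁(1−p̂₁)/n₁) = √(0.3900·0.6100/1041) = 0.01512; SE₂ = √(0.3910·0.6090/373) = 0.02527.
Independent samples: SE of the difference = √(SE₁² + SE₂²) = √(0.0002286144 + 0.0006385729) = 0.02945.
z* for 95% confidence is 1.960, so the margin of error is 1.960 × 0.02945 = 0.05772.
Point estimate p̂₁ − p̂₂ = 0.3900 − 0.3910 = -0.0010.
-0.0010 ± 0.05772 → (-0.059, 0.057).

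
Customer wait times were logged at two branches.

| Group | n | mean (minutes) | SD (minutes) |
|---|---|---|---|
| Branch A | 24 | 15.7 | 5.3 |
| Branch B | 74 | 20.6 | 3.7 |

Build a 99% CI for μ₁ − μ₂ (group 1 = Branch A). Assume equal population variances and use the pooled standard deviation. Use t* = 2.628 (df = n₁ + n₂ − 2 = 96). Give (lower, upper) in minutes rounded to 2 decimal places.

(-7.46, -2.34)

Pooled variance s_p² = [23·5.3² + 73·3.7²] / (24+74−2) = 17.1400, so s_p = 4.1400.
SE_diff = s_p·√(1/n₁ + 1/n₂) = 4.1400·√(1/24 + 1/74) = 0.9725.
t* = 2.628; margin = 2.628 × 0.9725 = 2.5557.
Difference = 15.7 − 20.6 = -4.9000.
-4.9000 ± 2.5557 → (-7.46, -2.34).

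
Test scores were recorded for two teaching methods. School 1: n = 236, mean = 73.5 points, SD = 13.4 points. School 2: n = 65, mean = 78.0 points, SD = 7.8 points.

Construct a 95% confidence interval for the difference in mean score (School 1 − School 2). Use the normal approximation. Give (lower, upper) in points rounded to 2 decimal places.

(-7.05, -1.95)

Standard errors of each mean: 13.4/√236 = 0.8723 and 7.8/√65 = 0.9675.
SE(x̄₁ − x̄₂) = √(0.8723² + 0.9675²) = 1.3027 for independent samples with unequal variances.
With z* = 1.960, the margin is 1.960 × 1.3027 = 2.5533.
x̄₁ − x̄₂ = 73.5 − 78.0 = -4.5000; the interval is -4.5000 ± 2.5533 = (-7.05, -1.95).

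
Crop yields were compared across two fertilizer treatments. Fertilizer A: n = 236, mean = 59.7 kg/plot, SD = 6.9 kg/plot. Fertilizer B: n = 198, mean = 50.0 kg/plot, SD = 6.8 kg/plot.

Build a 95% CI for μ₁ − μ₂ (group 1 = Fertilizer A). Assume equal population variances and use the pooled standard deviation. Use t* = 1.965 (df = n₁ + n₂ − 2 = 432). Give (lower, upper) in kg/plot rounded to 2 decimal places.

Pooled variance s_p² = [235·6.9² + 197·6.8²] / (236+198−2) = 46.9853, so s_p = 6.8546.
SE_diff = s_p·√(1/n₁ + 1/n₂) = 6.8546·√(1/236 + 1/198) = 0.6606.
t* = 1.965; margin = 1.965 × 0.6606 = 1.2981.
Difference = 59.7 − 50.0 = 9.7000.
9.7000 ± 1.2981 → (8.40, 11.00).

(8.40, 11.00)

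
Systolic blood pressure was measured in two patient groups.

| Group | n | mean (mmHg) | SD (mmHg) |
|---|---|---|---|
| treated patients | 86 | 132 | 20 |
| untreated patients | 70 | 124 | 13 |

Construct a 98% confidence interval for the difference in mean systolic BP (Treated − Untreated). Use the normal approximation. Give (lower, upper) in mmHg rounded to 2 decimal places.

(1.82, 14.18)

Standard errors of each mean: 20/√86 = 2.1567 and 13/√70 = 1.5538.
SE(x̄₁ − x̄₂) = √(2.1567² + 1.5538²) = 2.6581 for independent samples with unequal variances.
With z* = 2.326, the margin is 2.326 × 2.6581 = 6.1827.
x̄₁ − x̄₂ = 132 − 124 = 8.0000; the interval is 8.0000 ± 6.1827 = (1.82, 14.18).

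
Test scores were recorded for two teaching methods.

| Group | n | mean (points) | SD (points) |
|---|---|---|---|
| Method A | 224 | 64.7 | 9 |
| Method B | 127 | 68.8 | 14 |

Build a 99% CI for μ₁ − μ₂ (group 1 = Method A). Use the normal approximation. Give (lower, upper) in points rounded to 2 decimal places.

(-7.66, -0.54)

Per-group SEs: s₁/√n₁ = 9/√224 = 0.6013, s₂/√n₂ = 14/√127 = 1.2423.
Unpooled SE of the difference: √(0.36156169 + 1.54330929) = 1.3802.
Margin of error = z* · SE = 2.576 × 1.3802 = 3.5554.
x̄₁ − x̄₂ = 64.7 − 68.8 = -4.1000.
CI: -4.1000 ± 3.5554 = (-7.66, -0.54).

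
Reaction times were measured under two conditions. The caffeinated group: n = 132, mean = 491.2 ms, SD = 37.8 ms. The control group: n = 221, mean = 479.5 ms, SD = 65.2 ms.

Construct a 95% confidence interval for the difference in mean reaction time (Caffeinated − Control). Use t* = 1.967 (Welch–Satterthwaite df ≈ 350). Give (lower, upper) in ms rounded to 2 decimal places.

Standard errors of each mean: 37.8/√132 = 3.2901 and 65.2/√221 = 4.3858.
SE(x̄₁ − x̄₂) = √(3.2901² + 4.3858²) = 5.4827 for independent samples with unequal variances.
With t* = 1.967, the margin is 1.967 × 5.4827 = 10.7845.
x̄₁ − x̄₂ = 491.2 − 479.5 = 11.7000; the interval is 11.7000 ± 10.7845 = (0.92, 22.48).

(0.92, 22.48)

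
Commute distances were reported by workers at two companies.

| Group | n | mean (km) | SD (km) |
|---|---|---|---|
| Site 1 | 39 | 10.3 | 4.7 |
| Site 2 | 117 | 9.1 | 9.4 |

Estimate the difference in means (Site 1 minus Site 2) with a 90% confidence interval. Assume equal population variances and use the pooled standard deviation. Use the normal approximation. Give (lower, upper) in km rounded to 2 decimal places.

Pooled variance s_p² = [38·4.7² + 116·9.4²] / (39+117−2) = 72.0077, so s_p = 8.4857.
SE_diff = s_p·√(1/n₁ + 1/n₂) = 8.4857·√(1/39 + 1/117) = 1.5690.
z* = 1.645; margin = 1.645 × 1.5690 = 2.5810.
Difference = 10.3 − 9.1 = 1.2000.
1.2000 ± 2.5810 → (-1.38, 3.78).

(-1.38, 3.78)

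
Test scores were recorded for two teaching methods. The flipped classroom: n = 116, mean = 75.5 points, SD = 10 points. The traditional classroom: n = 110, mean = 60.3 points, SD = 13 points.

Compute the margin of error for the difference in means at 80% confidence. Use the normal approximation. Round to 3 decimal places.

1.985

Standard errors of each mean: 10/√116 = 0.9285 and 13/√110 = 1.2395.
SE(x̄₁ − x̄₂) = √(0.9285² + 1.2395²) = 1.5487 for independent samples with unequal variances.
With z* = 1.282, the margin is 1.282 × 1.5487 = 1.9854.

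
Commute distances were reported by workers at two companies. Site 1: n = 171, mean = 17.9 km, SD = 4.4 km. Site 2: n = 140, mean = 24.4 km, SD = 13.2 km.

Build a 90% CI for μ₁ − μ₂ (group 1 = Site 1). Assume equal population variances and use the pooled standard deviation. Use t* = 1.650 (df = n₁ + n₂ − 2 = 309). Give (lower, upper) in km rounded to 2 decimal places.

(-8.27, -4.73)

Pooled variance s_p² = [170·4.4² + 139·13.2²] / (171+140−2) = 89.0309, so s_p = 9.4356.
SE_diff = s_p·√(1/n₁ + 1/n₂) = 9.4356·√(1/171 + 1/140) = 1.0754.
t* = 1.650; margin = 1.650 × 1.0754 = 1.7744.
Difference = 17.9 − 24.4 = -6.5000.
-6.5000 ± 1.7744 → (-8.27, -4.73).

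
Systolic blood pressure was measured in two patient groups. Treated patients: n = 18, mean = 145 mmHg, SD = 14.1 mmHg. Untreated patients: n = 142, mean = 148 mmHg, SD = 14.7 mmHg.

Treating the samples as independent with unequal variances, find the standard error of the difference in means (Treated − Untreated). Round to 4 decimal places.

Standard errors of each mean: 14.1/√18 = 3.3234 and 14.7/√142 = 1.2336.
SE(x̄₁ − x̄₂) = √(3.3234² + 1.2336²) = 3.5450 for independent samples with unequal variances.

3.5450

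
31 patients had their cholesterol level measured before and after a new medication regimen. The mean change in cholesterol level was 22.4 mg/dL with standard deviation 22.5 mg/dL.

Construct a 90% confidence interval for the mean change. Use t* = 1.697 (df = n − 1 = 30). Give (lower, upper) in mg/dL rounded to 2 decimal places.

Paired design: SE = s_d/√n = 22.5/√31 = 4.0411.
t* = 1.697; margin of error = 1.697 × 4.0411 = 6.8577.
22.4 ± 6.8577 → (15.54, 29.26).

(15.54, 29.26)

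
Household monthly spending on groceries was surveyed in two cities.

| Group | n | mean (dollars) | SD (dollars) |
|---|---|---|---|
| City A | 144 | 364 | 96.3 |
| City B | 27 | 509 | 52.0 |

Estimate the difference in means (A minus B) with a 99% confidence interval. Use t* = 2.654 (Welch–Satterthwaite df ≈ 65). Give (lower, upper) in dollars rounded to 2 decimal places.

Standard errors of each mean: 96.3/√144 = 8.0250 and 52.0/√27 = 10.0074.
SE(x̄₁ − x̄₂) = √(8.0250² + 10.0074²) = 12.8277 for independent samples with unequal variances.
With t* = 2.654, the margin is 2.654 × 12.8277 = 34.0447.
x̄₁ − x̄₂ = 364 − 509 = -145.0000; the interval is -145.0000 ± 34.0447 = (-179.04, -110.96).

(-179.04, -110.96)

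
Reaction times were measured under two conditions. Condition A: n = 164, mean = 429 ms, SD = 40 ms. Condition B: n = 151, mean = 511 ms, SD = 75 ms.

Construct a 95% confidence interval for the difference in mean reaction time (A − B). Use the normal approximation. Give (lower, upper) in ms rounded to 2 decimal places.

SE₁ = s₁/√n₁ = 40/√164 = 3.1235; SE₂ = 75/√151 = 6.1034.
Independent samples, unequal variances: SE_diff = √(SE₁² + SE₂²) = √(9.75625225 + 37.25149156) = 6.8562.
z* = 1.960, so margin of error = 1.960 × 6.8562 = 13.4382.
Difference in means = 429 − 511 = -82.0000.
-82.0000 ± 13.4382 → (-95.44, -68.56).

(-95.44, -68.56)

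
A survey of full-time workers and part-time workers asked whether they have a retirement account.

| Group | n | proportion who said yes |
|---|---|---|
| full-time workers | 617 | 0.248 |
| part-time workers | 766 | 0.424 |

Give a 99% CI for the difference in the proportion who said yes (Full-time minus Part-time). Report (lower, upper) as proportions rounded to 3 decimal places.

SE₁ = √(p̂₁(1−p̂₁)/n₁) = √(0.2480·0.7520/617) = 0.01739; SE₂ = √(0.4240·0.5760/766) = 0.01786.
Independent samples: SE of the difference = √(SE₁² + SE₂²) = √(0.0003024121 + 0.0003189796) = 0.02493.
z* for 99% confidence is 2.576, so the margin of error is 2.576 × 0.02493 = 0.06422.
Point estimate p̂₁ − p̂₂ = 0.2480 − 0.4240 = -0.1760.
-0.1760 ± 0.06422 → (-0.240, -0.112).

(-0.240, -0.112)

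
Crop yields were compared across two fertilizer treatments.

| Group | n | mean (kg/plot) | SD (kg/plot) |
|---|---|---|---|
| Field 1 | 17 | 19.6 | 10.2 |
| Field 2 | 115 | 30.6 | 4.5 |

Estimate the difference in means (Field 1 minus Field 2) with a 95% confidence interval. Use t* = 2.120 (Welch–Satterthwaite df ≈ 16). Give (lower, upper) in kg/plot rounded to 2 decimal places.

(-16.32, -5.68)

SE₁ = s₁/√n₁ = 10.2/√17 = 2.4739; SE₂ = 4.5/√115 = 0.4196.
Independent samples, unequal variances: SE_diff = √(SE₁² + SE₂²) = √(6.12018121 + 0.17606416) = 2.5092.
t* = 2.120, so margin of error = 2.120 × 2.5092 = 5.3195.
Difference in means = 19.6 − 30.6 = -11.0000.
-11.0000 ± 5.3195 → (-16.32, -5.68).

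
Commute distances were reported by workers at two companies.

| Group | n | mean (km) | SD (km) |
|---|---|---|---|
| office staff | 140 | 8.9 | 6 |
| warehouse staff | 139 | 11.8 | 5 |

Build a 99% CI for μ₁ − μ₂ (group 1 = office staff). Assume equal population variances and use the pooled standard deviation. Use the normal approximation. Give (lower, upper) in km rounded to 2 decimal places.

Pooled variance s_p² = [139·6² + 138·5²] / (140+139−2) = 30.5199, so s_p = 5.5245.
SE_diff = s_p·√(1/n₁ + 1/n₂) = 5.5245·√(1/140 + 1/139) = 0.6615.
z* = 2.576; margin = 2.576 × 0.6615 = 1.7040.
Difference = 8.9 − 11.8 = -2.9000.
-2.9000 ± 1.7040 → (-4.60, -1.20).

(-4.60, -1.20)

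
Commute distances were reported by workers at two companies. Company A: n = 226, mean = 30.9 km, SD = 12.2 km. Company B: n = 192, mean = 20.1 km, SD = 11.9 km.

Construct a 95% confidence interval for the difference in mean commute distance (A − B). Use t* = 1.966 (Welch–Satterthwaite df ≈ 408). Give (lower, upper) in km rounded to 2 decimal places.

(8.48, 13.12)

Per-group SEs: s₁/√n₁ = 12.2/√226 = 0.8115, s₂/√n₂ = 11.9/√192 = 0.8588.
Unpooled SE of the difference: √(0.65853225 + 0.73753744) = 1.1816.
Margin of error = t* · SE = 1.966 × 1.1816 = 2.3230.
x̄₁ − x̄₂ = 30.9 − 20.1 = 10.8000.
CI: 10.8000 ± 2.3230 = (8.48, 13.12).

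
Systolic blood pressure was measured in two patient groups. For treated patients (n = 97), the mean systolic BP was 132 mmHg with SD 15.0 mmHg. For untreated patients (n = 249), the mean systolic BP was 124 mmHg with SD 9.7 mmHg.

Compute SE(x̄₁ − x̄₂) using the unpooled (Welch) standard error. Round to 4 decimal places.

1.6424

SE₁ = s₁/√n₁ = 15.0/√97 = 1.5230; SE₂ = 9.7/√249 = 0.6147.
Independent samples, unequal variances: SE_diff = √(SE₁² + SE₂²) = √(2.319529 + 0.37785609) = 1.6424.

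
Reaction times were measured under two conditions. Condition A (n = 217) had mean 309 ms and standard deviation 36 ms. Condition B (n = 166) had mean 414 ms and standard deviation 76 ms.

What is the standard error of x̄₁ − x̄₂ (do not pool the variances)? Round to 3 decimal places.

6.385

Standard errors of each mean: 36/√217 = 2.4438 and 76/√166 = 5.8987.
SE(x̄₁ − x̄₂) = √(2.4438² + 5.8987²) = 6.3849 for independent samples with unequal variances.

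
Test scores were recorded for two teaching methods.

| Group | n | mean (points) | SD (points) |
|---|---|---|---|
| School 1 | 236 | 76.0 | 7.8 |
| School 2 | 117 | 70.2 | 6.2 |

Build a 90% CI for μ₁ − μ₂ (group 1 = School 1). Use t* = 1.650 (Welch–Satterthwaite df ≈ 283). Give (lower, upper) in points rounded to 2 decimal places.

Standard errors of each mean: 7.8/√236 = 0.5077 and 6.2/√117 = 0.5732.
SE(x̄₁ − x̄₂) = √(0.5077² + 0.5732²) = 0.7657 for independent samples with unequal variances.
With t* = 1.650, the margin is 1.650 × 0.7657 = 1.2634.
x̄₁ − x̄₂ = 76.0 − 70.2 = 5.8000; the interval is 5.8000 ± 1.2634 = (4.54, 7.06).

(4.54, 7.06)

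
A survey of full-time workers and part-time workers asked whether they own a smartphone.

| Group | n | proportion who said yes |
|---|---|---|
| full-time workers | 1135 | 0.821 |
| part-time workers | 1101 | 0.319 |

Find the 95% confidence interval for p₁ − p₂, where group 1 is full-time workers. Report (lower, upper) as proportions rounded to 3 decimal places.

(0.467, 0.537)

The two standard errors are √(0.8210×0.1790/1135) = 0.01138 and √(0.3190×0.6810/1101) = 0.01405.
Because the samples are independent, SE_diff = √(0.01138² + 0.01405²) = 0.01808.
Using z* = 1.960 for 95%, ME = 1.960 × 0.01808 = 0.03544.
p̂₁ − p̂₂ = 0.5020; interval 0.5020 ± 0.03544 gives (0.467, 0.537).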